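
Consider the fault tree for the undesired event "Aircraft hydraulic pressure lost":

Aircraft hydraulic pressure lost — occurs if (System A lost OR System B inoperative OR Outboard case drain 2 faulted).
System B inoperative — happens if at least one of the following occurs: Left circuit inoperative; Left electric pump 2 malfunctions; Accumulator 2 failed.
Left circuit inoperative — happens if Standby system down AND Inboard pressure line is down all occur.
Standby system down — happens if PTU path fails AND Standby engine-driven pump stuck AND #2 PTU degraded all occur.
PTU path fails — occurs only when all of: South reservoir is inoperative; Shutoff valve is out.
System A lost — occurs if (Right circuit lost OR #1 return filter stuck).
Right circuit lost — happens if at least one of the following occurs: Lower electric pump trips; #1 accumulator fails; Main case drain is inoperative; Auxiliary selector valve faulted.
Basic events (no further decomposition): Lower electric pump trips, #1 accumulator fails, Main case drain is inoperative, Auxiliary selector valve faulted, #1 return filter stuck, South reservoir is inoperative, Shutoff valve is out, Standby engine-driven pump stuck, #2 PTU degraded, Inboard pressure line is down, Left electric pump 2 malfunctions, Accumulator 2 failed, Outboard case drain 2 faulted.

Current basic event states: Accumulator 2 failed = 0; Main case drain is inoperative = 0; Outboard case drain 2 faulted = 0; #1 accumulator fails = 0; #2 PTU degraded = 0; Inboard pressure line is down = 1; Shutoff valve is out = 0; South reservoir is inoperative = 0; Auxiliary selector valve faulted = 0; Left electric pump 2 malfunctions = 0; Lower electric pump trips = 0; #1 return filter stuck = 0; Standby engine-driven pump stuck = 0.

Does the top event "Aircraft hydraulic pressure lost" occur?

Right circuit lost [OR]: Lower electric pump trips=not, #1 accumulator fails=not, Main case drain is inoperative=not, Auxiliary selector valve faulted=not → no input occurs → does not occur.
System A lost [OR]: Right circuit lost=not, #1 return filter stuck=not → no input occurs → does not occur.
PTU path fails [AND]: South reservoir is inoperative=not, Shutoff valve is out=not → not all inputs occur → does not occur.
Standby system down [AND]: PTU path fails=not, Standby engine-driven pump stuck=not, #2 PTU degraded=not → not all inputs occur → does not occur.
Left circuit inoperative [AND]: Standby system down=not, Inboard pressure line is down=occurs → not all inputs occur → does not occur.
System B inoperative [OR]: Left circuit inoperative=not, Left electric pump 2 malfunctions=not, Accumulator 2 failed=not → no input occurs → does not occur.
Aircraft hydraulic pressure lost [OR]: System A lost=not, System B inoperative=not, Outboard case drain 2 faulted=not → no input occurs → does not occur.

No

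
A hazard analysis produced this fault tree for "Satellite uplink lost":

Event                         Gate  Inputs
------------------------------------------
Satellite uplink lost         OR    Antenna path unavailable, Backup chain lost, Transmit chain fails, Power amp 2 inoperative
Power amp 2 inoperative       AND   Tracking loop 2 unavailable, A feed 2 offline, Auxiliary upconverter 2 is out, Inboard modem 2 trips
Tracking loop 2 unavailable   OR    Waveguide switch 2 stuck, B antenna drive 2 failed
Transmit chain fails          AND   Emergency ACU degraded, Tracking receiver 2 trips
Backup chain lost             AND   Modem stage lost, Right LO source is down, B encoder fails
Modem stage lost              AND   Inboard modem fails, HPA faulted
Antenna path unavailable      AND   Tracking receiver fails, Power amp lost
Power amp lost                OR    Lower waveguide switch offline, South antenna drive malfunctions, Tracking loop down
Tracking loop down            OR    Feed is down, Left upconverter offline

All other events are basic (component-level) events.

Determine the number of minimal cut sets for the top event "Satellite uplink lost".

Tracking loop down [OR]: union of children's cut sets → 2 cut set(s).
Power amp lost [OR]: union of children's cut sets → 4 cut set(s).
Antenna path unavailable [AND]: one cut set from each child combined → 1 × 4 = 4 cut set(s).
Modem stage lost [AND]: one cut set from each child combined → 1 × 1 = 1 cut set(s).
Backup chain lost [AND]: one cut set from each child combined → 1 × 1 × 1 = 1 cut set(s).
Transmit chain fails [AND]: one cut set from each child combined → 1 × 1 = 1 cut set(s).
Tracking loop 2 unavailable [OR]: union of children's cut sets → 2 cut set(s).
Power amp 2 inoperative [AND]: one cut set from each child combined → 2 × 1 × 1 × 1 = 2 cut set(s).
Satellite uplink lost [OR]: union of children's cut sets → 8 cut set(s).
Minimal cut sets: {Lower waveguide switch offline, Tracking receiver fails}; {South antenna drive malfunctions, Tracking receiver fails}; {Feed is down, Tracking receiver fails}; {Left upconverter offline, Tracking receiver fails}; {B encoder fails, HPA faulted, Inboard modem fails, Right LO source is down}; {Emergency ACU degraded, Tracking receiver 2 trips}; {A feed 2 offline, Auxiliary upconverter 2 is out, Inboard modem 2 trips, Waveguide switch 2 stuck}; {A feed 2 offline, Auxiliary upconverter 2 is out, B antenna drive 2 failed, Inboard modem 2 trips}.

8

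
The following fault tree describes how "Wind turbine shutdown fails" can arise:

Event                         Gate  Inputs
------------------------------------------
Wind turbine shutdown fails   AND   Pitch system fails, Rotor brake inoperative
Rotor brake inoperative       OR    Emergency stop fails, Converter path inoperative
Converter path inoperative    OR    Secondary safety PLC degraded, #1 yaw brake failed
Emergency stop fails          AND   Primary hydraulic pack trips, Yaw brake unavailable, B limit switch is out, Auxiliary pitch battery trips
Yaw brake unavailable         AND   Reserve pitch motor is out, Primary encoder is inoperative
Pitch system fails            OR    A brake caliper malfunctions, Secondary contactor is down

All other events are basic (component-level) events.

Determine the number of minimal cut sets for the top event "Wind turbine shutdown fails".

6

Pitch system fails [OR]: union of children's cut sets → 2 cut set(s).
Yaw brake unavailable [AND]: one cut set from each child combined → 1 × 1 = 1 cut set(s).
Emergency stop fails [AND]: one cut set from each child combined → 1 × 1 × 1 × 1 = 1 cut set(s).
Converter path inoperative [OR]: union of children's cut sets → 2 cut set(s).
Rotor brake inoperative [OR]: union of children's cut sets → 3 cut set(s).
Wind turbine shutdown fails [AND]: one cut set from each child combined → 2 × 3 = 6 cut set(s).
Minimal cut sets: {A brake caliper malfunctions, Auxiliary pitch battery trips, B limit switch is out, Primary encoder is inoperative, Primary hydraulic pack trips, Reserve pitch motor is out}; {A brake caliper malfunctions, Secondary safety PLC degraded}; {#1 yaw brake failed, A brake caliper malfunctions}; {Auxiliary pitch battery trips, B limit switch is out, Primary encoder is inoperative, Primary hydraulic pack trips, Reserve pitch motor is out, Secondary contactor is down}; {Secondary contactor is down, Secondary safety PLC degraded}; {#1 yaw brake failed, Secondary contactor is down}.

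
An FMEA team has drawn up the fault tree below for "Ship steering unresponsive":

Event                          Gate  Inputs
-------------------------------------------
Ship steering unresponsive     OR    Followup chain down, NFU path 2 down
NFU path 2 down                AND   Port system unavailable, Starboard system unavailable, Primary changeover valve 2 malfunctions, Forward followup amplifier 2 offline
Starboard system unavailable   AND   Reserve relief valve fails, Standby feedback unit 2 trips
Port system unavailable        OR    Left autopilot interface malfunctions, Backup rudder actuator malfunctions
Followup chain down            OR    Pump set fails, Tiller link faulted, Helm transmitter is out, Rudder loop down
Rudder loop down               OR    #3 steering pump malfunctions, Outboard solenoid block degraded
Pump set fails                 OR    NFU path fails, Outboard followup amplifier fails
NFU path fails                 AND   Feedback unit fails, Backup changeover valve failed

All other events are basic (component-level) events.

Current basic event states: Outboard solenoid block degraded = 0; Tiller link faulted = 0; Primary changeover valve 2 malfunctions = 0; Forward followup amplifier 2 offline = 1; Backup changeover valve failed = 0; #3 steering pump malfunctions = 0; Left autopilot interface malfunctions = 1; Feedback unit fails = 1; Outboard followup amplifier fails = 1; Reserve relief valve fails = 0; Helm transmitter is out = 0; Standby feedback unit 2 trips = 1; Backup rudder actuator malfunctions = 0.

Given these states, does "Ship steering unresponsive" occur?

NFU path fails [AND]: Feedback unit fails=occurs, Backup changeover valve failed=not → not all inputs occur → does not occur.
Pump set fails [OR]: NFU path fails=not, Outboard followup amplifier fails=occurs → at least one input occurs → occurs.
Rudder loop down [OR]: #3 steering pump malfunctions=not, Outboard solenoid block degraded=not → no input occurs → does not occur.
Followup chain down [OR]: Pump set fails=occurs, Tiller link faulted=not, Helm transmitter is out=not, Rudder loop down=not → at least one input occurs → occurs.
Port system unavailable [OR]: Left autopilot interface malfunctions=occurs, Backup rudder actuator malfunctions=not → at least one input occurs → occurs.
Starboard system unavailable [AND]: Reserve relief valve fails=not, Standby feedback unit 2 trips=occurs → not all inputs occur → does not occur.
NFU path 2 down [AND]: Port system unavailable=occurs, Starboard system unavailable=not, Primary changeover valve 2 malfunctions=not, Forward followup amplifier 2 offline=occurs → not all inputs occur → does not occur.
Ship steering unresponsive [OR]: Followup chain down=occurs, NFU path 2 down=not → at least one input occurs → occurs.

Yes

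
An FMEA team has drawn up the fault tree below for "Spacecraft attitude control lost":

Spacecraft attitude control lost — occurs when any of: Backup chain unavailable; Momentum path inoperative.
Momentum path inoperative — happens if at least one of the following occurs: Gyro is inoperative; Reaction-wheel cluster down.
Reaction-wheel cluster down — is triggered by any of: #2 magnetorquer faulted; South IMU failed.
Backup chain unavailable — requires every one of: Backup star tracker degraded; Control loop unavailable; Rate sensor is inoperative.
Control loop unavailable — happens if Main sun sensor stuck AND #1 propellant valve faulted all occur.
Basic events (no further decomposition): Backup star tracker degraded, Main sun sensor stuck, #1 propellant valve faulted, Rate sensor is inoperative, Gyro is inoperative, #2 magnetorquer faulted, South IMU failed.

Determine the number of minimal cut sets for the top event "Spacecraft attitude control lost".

Control loop unavailable [AND]: one cut set from each child combined → 1 × 1 = 1 cut set(s).
Backup chain unavailable [AND]: one cut set from each child combined → 1 × 1 × 1 = 1 cut set(s).
Reaction-wheel cluster down [OR]: union of children's cut sets → 2 cut set(s).
Momentum path inoperative [OR]: union of children's cut sets → 3 cut set(s).
Spacecraft attitude control lost [OR]: union of children's cut sets → 4 cut set(s).
Minimal cut sets: {#1 propellant valve faulted, Backup star tracker degraded, Main sun sensor stuck, Rate sensor is inoperative}; {Gyro is inoperative}; {#2 magnetorquer faulted}; {South IMU failed}.

4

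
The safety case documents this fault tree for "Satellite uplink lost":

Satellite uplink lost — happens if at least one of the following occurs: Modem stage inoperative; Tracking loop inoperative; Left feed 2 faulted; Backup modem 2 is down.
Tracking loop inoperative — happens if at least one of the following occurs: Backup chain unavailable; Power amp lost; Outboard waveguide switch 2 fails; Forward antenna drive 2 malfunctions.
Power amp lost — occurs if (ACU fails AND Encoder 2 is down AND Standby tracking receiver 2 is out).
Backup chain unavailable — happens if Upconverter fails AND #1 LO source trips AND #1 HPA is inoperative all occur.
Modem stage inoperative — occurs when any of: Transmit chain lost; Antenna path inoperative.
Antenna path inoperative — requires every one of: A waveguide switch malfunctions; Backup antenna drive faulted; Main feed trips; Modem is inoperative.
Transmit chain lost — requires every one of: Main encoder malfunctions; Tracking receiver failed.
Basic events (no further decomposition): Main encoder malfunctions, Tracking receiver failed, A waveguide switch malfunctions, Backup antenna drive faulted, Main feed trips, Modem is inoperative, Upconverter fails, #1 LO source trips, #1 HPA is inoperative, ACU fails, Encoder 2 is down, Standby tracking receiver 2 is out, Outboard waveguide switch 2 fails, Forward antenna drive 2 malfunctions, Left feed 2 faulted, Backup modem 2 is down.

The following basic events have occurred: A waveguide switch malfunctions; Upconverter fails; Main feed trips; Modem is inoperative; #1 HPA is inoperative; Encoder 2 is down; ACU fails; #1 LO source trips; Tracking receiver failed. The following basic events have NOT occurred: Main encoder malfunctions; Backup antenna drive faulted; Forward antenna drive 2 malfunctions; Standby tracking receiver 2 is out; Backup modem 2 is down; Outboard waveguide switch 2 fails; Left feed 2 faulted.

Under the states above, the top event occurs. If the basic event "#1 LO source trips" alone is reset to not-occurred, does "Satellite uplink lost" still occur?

Counterfactual: set "#1 LO source trips" to not occurred.
Transmit chain lost [AND]: Main encoder malfunctions=not, Tracking receiver failed=occurs → not all inputs occur → does not occur.
Antenna path inoperative [AND]: A waveguide switch malfunctions=occurs, Backup antenna drive faulted=not, Main feed trips=occurs, Modem is inoperative=occurs → not all inputs occur → does not occur.
Modem stage inoperative [OR]: Transmit chain lost=not, Antenna path inoperative=not → no input occurs → does not occur.
Backup chain unavailable [AND]: Upconverter fails=occurs, #1 LO source trips=not, #1 HPA is inoperative=occurs → not all inputs occur → does not occur.
Power amp lost [AND]: ACU fails=occurs, Encoder 2 is down=occurs, Standby tracking receiver 2 is out=not → not all inputs occur → does not occur.
Tracking loop inoperative [OR]: Backup chain unavailable=not, Power amp lost=not, Outboard waveguide switch 2 fails=not, Forward antenna drive 2 malfunctions=not → no input occurs → does not occur.
Satellite uplink lost [OR]: Modem stage inoperative=not, Tracking loop inoperative=not, Left feed 2 faulted=not, Backup modem 2 is down=not → no input occurs → does not occur.

No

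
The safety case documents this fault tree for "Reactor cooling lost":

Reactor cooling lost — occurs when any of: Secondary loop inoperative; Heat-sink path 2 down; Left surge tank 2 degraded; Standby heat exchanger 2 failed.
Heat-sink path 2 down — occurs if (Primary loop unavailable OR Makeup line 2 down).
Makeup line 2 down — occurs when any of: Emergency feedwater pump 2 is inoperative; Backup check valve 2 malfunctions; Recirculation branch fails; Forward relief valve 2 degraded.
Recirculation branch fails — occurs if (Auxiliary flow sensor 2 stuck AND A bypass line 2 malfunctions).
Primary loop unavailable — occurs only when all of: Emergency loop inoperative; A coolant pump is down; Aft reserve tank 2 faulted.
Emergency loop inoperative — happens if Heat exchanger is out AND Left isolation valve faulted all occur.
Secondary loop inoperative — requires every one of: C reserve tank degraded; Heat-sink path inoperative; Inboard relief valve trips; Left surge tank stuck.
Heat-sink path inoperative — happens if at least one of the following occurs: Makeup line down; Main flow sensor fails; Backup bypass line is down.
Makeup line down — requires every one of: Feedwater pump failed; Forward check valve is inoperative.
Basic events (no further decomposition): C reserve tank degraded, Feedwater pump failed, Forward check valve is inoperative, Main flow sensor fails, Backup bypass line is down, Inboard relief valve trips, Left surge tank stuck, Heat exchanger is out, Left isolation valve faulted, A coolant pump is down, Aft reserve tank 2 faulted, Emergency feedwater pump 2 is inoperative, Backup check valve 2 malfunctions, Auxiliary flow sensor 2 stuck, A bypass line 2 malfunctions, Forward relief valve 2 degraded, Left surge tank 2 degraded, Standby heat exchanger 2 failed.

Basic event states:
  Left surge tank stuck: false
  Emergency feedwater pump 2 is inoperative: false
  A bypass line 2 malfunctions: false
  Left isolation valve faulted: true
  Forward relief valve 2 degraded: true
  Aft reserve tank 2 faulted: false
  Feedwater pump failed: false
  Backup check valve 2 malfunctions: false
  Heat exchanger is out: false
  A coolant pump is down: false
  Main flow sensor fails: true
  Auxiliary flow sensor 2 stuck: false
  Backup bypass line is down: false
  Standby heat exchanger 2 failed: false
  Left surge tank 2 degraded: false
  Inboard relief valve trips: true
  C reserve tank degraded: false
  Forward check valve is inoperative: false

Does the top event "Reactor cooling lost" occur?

Makeup line down [AND]: Feedwater pump failed=not, Forward check valve is inoperative=not → not all inputs occur → does not occur.
Heat-sink path inoperative [OR]: Makeup line down=not, Main flow sensor fails=occurs, Backup bypass line is down=not → at least one input occurs → occurs.
Secondary loop inoperative [AND]: C reserve tank degraded=not, Heat-sink path inoperative=occurs, Inboard relief valve trips=occurs, Left surge tank stuck=not → not all inputs occur → does not occur.
Emergency loop inoperative [AND]: Heat exchanger is out=not, Left isolation valve faulted=occurs → not all inputs occur → does not occur.
Primary loop unavailable [AND]: Emergency loop inoperative=not, A coolant pump is down=not, Aft reserve tank 2 faulted=not → not all inputs occur → does not occur.
Recirculation branch fails [AND]: Auxiliary flow sensor 2 stuck=not, A bypass line 2 malfunctions=not → not all inputs occur → does not occur.
Makeup line 2 down [OR]: Emergency feedwater pump 2 is inoperative=not, Backup check valve 2 malfunctions=not, Recirculation branch fails=not, Forward relief valve 2 degraded=occurs → at least one input occurs → occurs.
Heat-sink path 2 down [OR]: Primary loop unavailable=not, Makeup line 2 down=occurs → at least one input occurs → occurs.
Reactor cooling lost [OR]: Secondary loop inoperative=not, Heat-sink path 2 down=occurs, Left surge tank 2 degraded=not, Standby heat exchanger 2 failed=not → at least one input occurs → occurs.

Yes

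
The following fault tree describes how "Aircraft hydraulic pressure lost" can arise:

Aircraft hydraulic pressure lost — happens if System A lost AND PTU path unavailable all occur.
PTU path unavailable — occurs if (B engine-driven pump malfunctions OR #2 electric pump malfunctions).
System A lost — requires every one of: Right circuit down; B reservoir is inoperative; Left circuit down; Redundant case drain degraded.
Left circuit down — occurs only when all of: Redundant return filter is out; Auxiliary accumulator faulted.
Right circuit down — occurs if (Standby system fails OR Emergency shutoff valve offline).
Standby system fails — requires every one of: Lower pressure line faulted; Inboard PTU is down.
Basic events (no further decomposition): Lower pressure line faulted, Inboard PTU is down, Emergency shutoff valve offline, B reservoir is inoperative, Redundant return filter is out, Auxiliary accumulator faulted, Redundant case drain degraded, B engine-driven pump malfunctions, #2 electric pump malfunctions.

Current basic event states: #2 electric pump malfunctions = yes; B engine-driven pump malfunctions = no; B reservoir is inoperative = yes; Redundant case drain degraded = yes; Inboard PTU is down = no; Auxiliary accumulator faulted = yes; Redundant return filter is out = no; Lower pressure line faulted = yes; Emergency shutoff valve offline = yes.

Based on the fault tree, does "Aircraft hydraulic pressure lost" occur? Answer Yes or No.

No

Standby system fails [AND]: Lower pressure line faulted=occurs, Inboard PTU is down=not → not all inputs occur → does not occur.
Right circuit down [OR]: Standby system fails=not, Emergency shutoff valve offline=occurs → at least one input occurs → occurs.
Left circuit down [AND]: Redundant return filter is out=not, Auxiliary accumulator faulted=occurs → not all inputs occur → does not occur.
System A lost [AND]: Right circuit down=occurs, B reservoir is inoperative=occurs, Left circuit down=not, Redundant case drain degraded=occurs → not all inputs occur → does not occur.
PTU path unavailable [OR]: B engine-driven pump malfunctions=not, #2 electric pump malfunctions=occurs → at least one input occurs → occurs.
Aircraft hydraulic pressure lost [AND]: System A lost=not, PTU path unavailable=occurs → not all inputs occur → does not occur.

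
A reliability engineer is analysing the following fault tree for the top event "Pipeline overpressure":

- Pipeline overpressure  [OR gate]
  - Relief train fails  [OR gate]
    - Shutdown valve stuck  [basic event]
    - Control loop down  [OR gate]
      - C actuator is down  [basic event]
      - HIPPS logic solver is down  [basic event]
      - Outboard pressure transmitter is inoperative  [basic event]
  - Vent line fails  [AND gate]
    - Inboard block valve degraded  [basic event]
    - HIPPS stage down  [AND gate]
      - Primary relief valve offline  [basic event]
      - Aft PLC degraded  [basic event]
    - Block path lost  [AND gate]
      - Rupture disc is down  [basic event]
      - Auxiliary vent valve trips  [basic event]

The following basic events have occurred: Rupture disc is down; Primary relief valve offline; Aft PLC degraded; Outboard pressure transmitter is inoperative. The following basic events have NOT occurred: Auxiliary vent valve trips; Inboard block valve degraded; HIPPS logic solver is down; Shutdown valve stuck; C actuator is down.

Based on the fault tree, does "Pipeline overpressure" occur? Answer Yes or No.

Control loop down [OR]: C actuator is down=not, HIPPS logic solver is down=not, Outboard pressure transmitter is inoperative=occurs → at least one input occurs → occurs.
Relief train fails [OR]: Shutdown valve stuck=not, Control loop down=occurs → at least one input occurs → occurs.
HIPPS stage down [AND]: Primary relief valve offline=occurs, Aft PLC degraded=occurs → all inputs occur → occurs.
Block path lost [AND]: Rupture disc is down=occurs, Auxiliary vent valve trips=not → not all inputs occur → does not occur.
Vent line fails [AND]: Inboard block valve degraded=not, HIPPS stage down=occurs, Block path lost=not → not all inputs occur → does not occur.
Pipeline overpressure [OR]: Relief train fails=occurs, Vent line fails=not → at least one input occurs → occurs.

Yes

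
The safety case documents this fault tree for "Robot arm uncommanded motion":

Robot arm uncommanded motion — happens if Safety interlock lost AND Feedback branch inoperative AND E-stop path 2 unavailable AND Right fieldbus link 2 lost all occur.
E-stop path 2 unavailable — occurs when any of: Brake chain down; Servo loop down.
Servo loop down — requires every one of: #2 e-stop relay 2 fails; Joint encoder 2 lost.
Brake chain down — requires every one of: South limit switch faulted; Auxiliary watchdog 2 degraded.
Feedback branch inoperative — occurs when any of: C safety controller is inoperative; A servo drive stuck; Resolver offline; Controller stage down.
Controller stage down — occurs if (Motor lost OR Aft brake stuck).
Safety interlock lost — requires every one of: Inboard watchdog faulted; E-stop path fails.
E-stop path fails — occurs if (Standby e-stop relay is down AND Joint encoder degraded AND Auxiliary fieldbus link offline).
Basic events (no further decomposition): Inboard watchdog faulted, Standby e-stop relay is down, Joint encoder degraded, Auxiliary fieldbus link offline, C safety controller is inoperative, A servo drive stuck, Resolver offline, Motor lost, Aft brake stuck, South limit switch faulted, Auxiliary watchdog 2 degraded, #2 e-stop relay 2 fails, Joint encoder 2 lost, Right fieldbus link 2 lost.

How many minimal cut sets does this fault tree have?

10

E-stop path fails [AND]: one cut set from each child combined → 1 × 1 × 1 = 1 cut set(s).
Safety interlock lost [AND]: one cut set from each child combined → 1 × 1 = 1 cut set(s).
Controller stage down [OR]: union of children's cut sets → 2 cut set(s).
Feedback branch inoperative [OR]: union of children's cut sets → 5 cut set(s).
Brake chain down [AND]: one cut set from each child combined → 1 × 1 = 1 cut set(s).
Servo loop down [AND]: one cut set from each child combined → 1 × 1 = 1 cut set(s).
E-stop path 2 unavailable [OR]: union of children's cut sets → 2 cut set(s).
Robot arm uncommanded motion [AND]: one cut set from each child combined → 1 × 5 × 2 × 1 = 10 cut set(s).
Minimal cut sets: {Auxiliary fieldbus link offline, Auxiliary watchdog 2 degraded, C safety controller is inoperative, Inboard watchdog faulted, Joint encoder degraded, Right fieldbus link 2 lost, South limit switch faulted, Standby e-stop relay is down}; {#2 e-stop relay 2 fails, Auxiliary fieldbus link offline, C safety controller is inoperative, Inboard watchdog faulted, Joint encoder 2 lost, Joint encoder degraded, Right fieldbus link 2 lost, Standby e-stop relay is down}; {A servo drive stuck, Auxiliary fieldbus link offline, Auxiliary watchdog 2 degraded, Inboard watchdog faulted, Joint encoder degraded, Right fieldbus link 2 lost, South limit switch faulted, Standby e-stop relay is down}; {#2 e-stop relay 2 fails, A servo drive stuck, Auxiliary fieldbus link offline, Inboard watchdog faulted, Joint encoder 2 lost, Joint encoder degraded, Right fieldbus link 2 lost, Standby e-stop relay is down}; {Auxiliary fieldbus link offline, Auxiliary watchdog 2 degraded, Inboard watchdog faulted, Joint encoder degraded, Resolver offline, Right fieldbus link 2 lost, South limit switch faulted, Standby e-stop relay is down}; {#2 e-stop relay 2 fails, Auxiliary fieldbus link offline, Inboard watchdog faulted, Joint encoder 2 lost, Joint encoder degraded, Resolver offline, Right fieldbus link 2 lost, Standby e-stop relay is down}; {Auxiliary fieldbus link offline, Auxiliary watchdog 2 degraded, Inboard watchdog faulted, Joint encoder degraded, Motor lost, Right fieldbus link 2 lost, South limit switch faulted, Standby e-stop relay is down}; {#2 e-stop relay 2 fails, Auxiliary fieldbus link offline, Inboard watchdog faulted, Joint encoder 2 lost, Joint encoder degraded, Motor lost, Right fieldbus link 2 lost, Standby e-stop relay is down}; {Aft brake stuck, Auxiliary fieldbus link offline, Auxiliary watchdog 2 degraded, Inboard watchdog faulted, Joint encoder degraded, Right fieldbus link 2 lost, South limit switch faulted, Standby e-stop relay is down}; {#2 e-stop relay 2 fails, Aft brake stuck, Auxiliary fieldbus link offline, Inboard watchdog faulted, Joint encoder 2 lost, Joint encoder degraded, Right fieldbus link 2 lost, Standby e-stop relay is down}.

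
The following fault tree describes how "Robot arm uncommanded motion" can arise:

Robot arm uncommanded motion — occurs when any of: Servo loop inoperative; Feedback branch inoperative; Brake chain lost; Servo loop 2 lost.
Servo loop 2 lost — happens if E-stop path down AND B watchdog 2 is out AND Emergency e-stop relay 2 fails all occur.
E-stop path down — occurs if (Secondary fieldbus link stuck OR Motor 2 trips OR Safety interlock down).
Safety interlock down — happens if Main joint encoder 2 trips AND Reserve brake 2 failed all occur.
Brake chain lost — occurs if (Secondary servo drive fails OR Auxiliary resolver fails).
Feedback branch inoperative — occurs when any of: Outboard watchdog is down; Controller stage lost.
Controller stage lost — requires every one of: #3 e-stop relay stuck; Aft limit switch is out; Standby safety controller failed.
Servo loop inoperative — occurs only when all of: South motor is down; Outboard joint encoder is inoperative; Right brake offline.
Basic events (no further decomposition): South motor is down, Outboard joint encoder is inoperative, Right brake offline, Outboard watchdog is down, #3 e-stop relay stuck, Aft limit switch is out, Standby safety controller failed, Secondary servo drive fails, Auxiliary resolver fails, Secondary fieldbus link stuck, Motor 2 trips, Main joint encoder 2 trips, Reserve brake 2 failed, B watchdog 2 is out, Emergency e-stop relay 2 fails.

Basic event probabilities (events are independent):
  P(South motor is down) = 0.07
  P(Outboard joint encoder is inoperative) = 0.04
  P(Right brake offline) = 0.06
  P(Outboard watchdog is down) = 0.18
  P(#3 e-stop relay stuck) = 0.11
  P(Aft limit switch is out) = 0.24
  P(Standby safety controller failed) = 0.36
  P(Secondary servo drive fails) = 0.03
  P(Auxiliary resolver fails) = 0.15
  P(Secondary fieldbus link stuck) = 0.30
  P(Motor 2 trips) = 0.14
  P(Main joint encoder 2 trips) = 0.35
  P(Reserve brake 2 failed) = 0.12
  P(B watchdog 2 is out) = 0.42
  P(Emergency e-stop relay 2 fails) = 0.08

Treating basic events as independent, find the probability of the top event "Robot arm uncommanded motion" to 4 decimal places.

P(Servo loop inoperative) [AND] = 0.07 × 0.04 × 0.06 = 0.000168
P(Controller stage lost) [AND] = 0.11 × 0.24 × 0.36 = 0.009504
P(Feedback branch inoperative) [OR] = 1 − (1−0.18) × (1−0.009504) = 0.187793
P(Brake chain lost) [OR] = 1 − (1−0.03) × (1−0.15) = 0.175500
P(Safety interlock down) [AND] = 0.35 × 0.12 = 0.042000
P(E-stop path down) [OR] = 1 − (1−0.30) × (1−0.14) × (1−0.042000) = 0.423284
P(Servo loop 2 lost) [AND] = 0.423284 × 0.42 × 0.08 = 0.014222
P(Robot arm uncommanded motion) [OR] = 1 − (1−0.000168) × (1−0.187793) × (1−0.175500) × (1−0.014222) = 0.339970
Rounded to 4 decimal places: P(Robot arm uncommanded motion) ≈ 0.3400.

0.3400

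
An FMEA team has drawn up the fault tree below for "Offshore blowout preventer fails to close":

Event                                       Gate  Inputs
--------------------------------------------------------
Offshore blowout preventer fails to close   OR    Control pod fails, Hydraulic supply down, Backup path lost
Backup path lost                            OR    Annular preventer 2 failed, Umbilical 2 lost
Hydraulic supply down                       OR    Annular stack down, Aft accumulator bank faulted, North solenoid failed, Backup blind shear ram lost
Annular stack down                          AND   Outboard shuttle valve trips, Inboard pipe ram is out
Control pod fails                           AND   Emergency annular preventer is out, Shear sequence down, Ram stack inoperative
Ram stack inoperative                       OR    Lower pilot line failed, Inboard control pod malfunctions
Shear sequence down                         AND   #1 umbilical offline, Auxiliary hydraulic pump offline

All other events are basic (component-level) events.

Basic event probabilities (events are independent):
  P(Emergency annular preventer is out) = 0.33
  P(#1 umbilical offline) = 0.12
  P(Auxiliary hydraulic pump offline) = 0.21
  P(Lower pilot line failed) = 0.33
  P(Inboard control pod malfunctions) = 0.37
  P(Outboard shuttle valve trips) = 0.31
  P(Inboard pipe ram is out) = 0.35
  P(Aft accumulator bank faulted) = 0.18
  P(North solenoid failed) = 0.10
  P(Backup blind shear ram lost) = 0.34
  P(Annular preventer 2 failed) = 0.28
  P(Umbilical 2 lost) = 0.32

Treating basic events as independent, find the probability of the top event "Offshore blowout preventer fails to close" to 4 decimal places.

0.7884

P(Shear sequence down) [AND] = 0.12 × 0.21 = 0.025200
P(Ram stack inoperative) [OR] = 1 − (1−0.33) × (1−0.37) = 0.577900
P(Control pod fails) [AND] = 0.33 × 0.025200 × 0.577900 = 0.004806
P(Annular stack down) [AND] = 0.31 × 0.35 = 0.108500
P(Hydraulic supply down) [OR] = 1 − (1−0.108500) × (1−0.18) × (1−0.10) × (1−0.34) = 0.565768
P(Backup path lost) [OR] = 1 − (1−0.28) × (1−0.32) = 0.510400
P(Offshore blowout preventer fails to close) [OR] = 1 − (1−0.004806) × (1−0.565768) × (1−0.510400) = 0.788422
Rounded to 4 decimal places: P(Offshore blowout preventer fails to close) ≈ 0.7884.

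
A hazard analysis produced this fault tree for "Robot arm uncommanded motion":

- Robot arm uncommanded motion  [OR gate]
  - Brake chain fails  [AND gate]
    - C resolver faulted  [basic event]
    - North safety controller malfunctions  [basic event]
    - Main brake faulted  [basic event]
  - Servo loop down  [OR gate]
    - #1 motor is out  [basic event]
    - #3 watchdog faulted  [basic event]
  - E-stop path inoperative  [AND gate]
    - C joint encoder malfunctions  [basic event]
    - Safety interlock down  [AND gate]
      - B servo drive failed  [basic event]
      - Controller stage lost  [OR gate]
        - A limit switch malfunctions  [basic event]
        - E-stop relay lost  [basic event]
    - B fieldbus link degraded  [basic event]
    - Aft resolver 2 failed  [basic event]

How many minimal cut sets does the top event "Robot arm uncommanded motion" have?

Brake chain fails [AND]: one cut set from each child combined → 1 × 1 × 1 = 1 cut set(s).
Servo loop down [OR]: union of children's cut sets → 2 cut set(s).
Controller stage lost [OR]: union of children's cut sets → 2 cut set(s).
Safety interlock down [AND]: one cut set from each child combined → 1 × 2 = 2 cut set(s).
E-stop path inoperative [AND]: one cut set from each child combined → 1 × 2 × 1 × 1 = 2 cut set(s).
Robot arm uncommanded motion [OR]: union of children's cut sets → 5 cut set(s).
Minimal cut sets: {C resolver faulted, Main brake faulted, North safety controller malfunctions}; {#1 motor is out}; {#3 watchdog faulted}; {A limit switch malfunctions, Aft resolver 2 failed, B fieldbus link degraded, B servo drive failed, C joint encoder malfunctions}; {Aft resolver 2 failed, B fieldbus link degraded, B servo drive failed, C joint encoder malfunctions, E-stop relay lost}.

5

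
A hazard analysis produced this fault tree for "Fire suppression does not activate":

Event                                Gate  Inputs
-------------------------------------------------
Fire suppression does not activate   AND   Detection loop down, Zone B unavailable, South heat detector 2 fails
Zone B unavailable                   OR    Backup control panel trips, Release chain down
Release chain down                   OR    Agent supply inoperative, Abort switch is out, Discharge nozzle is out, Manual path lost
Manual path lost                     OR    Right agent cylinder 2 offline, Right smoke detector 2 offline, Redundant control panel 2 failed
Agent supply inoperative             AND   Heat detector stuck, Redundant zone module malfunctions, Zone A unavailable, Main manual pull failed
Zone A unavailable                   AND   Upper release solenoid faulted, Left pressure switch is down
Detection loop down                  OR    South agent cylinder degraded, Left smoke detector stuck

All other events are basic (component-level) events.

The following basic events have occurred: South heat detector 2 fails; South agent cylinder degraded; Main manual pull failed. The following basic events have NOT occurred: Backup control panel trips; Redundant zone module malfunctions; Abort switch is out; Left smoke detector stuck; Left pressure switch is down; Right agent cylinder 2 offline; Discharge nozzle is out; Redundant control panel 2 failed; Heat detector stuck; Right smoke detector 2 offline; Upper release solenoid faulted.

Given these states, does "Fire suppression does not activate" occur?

Detection loop down [OR]: South agent cylinder degraded=occurs, Left smoke detector stuck=not → at least one input occurs → occurs.
Zone A unavailable [AND]: Upper release solenoid faulted=not, Left pressure switch is down=not → not all inputs occur → does not occur.
Agent supply inoperative [AND]: Heat detector stuck=not, Redundant zone module malfunctions=not, Zone A unavailable=not, Main manual pull failed=occurs → not all inputs occur → does not occur.
Manual path lost [OR]: Right agent cylinder 2 offline=not, Right smoke detector 2 offline=not, Redundant control panel 2 failed=not → no input occurs → does not occur.
Release chain down [OR]: Agent supply inoperative=not, Abort switch is out=not, Discharge nozzle is out=not, Manual path lost=not → no input occurs → does not occur.
Zone B unavailable [OR]: Backup control panel trips=not, Release chain down=not → no input occurs → does not occur.
Fire suppression does not activate [AND]: Detection loop down=occurs, Zone B unavailable=not, South heat detector 2 fails=occurs → not all inputs occur → does not occur.

No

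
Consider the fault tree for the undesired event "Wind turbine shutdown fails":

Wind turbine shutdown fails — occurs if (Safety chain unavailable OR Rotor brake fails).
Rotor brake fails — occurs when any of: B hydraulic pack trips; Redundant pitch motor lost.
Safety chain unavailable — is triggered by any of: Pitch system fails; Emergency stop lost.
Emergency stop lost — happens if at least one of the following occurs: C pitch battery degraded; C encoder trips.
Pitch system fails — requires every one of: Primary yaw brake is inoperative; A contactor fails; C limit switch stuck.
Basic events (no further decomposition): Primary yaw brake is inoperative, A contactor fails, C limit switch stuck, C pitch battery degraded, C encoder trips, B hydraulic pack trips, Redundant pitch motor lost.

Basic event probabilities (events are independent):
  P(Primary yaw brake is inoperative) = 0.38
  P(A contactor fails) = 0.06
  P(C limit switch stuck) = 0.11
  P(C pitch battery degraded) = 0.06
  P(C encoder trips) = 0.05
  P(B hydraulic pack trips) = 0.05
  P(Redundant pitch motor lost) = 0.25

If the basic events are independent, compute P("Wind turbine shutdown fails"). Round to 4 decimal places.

0.3653

P(Pitch system fails) [AND] = 0.38 × 0.06 × 0.11 = 0.002508
P(Emergency stop lost) [OR] = 1 − (1−0.06) × (1−0.05) = 0.107000
P(Safety chain unavailable) [OR] = 1 − (1−0.002508) × (1−0.107000) = 0.109240
P(Rotor brake fails) [OR] = 1 − (1−0.05) × (1−0.25) = 0.287500
P(Wind turbine shutdown fails) [OR] = 1 − (1−0.109240) × (1−0.287500) = 0.365334
Rounded to 4 decimal places: P(Wind turbine shutdown fails) ≈ 0.3653.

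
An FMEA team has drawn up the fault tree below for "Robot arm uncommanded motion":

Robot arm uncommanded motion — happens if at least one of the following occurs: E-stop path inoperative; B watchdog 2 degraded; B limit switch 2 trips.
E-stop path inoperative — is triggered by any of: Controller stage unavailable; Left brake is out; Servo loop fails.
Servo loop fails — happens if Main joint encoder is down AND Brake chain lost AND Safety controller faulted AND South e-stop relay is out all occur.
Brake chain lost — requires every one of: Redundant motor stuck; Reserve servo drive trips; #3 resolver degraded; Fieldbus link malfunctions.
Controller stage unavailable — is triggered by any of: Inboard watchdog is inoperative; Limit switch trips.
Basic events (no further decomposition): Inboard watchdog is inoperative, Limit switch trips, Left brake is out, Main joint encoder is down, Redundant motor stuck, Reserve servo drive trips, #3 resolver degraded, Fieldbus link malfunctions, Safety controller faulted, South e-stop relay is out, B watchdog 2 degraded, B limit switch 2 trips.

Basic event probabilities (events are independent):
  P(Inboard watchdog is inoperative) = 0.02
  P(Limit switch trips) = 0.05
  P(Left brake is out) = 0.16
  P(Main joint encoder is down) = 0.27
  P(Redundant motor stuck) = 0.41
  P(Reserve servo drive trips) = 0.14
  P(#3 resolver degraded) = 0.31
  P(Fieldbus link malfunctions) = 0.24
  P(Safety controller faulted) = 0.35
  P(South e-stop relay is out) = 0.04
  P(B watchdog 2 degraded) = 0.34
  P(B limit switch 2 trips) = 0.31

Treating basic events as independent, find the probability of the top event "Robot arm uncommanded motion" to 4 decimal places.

0.6439

P(Controller stage unavailable) [OR] = 1 − (1−0.02) × (1−0.05) = 0.069000
P(Brake chain lost) [AND] = 0.41 × 0.14 × 0.31 × 0.24 = 0.004271
P(Servo loop fails) [AND] = 0.27 × 0.004271 × 0.35 × 0.04 = 0.000016
P(E-stop path inoperative) [OR] = 1 − (1−0.069000) × (1−0.16) × (1−0.000016) = 0.217973
P(Robot arm uncommanded motion) [OR] = 1 − (1−0.217973) × (1−0.34) × (1−0.31) = 0.643865
Rounded to 4 decimal places: P(Robot arm uncommanded motion) ≈ 0.6439.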